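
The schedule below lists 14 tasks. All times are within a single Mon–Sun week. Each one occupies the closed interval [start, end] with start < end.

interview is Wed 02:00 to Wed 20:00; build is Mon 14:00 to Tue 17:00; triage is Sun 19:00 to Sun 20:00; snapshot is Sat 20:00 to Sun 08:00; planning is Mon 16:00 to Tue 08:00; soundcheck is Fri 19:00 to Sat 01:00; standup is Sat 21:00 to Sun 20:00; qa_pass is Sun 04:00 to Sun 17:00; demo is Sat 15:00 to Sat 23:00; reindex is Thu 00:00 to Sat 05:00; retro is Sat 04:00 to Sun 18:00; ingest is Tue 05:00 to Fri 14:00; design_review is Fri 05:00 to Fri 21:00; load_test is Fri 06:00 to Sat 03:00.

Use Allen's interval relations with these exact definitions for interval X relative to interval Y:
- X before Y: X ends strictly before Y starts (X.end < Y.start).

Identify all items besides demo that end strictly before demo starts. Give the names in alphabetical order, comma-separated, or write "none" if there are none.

Target demo = [Sat 15:00, Sat 23:00].
build [Mon 14:00, Tue 17:00] → before → yes.
design_review [Fri 05:00, Fri 21:00] → before → yes.
ingest [Tue 05:00, Fri 14:00] → before → yes.
interview [Wed 02:00, Wed 20:00] → before → yes.
load_test [Fri 06:00, Sat 03:00] → before → yes.
planning [Mon 16:00, Tue 08:00] → before → yes.
qa_pass [Sun 04:00, Sun 17:00] → after → no.
reindex [Thu 00:00, Sat 05:00] → before → yes.
retro [Sat 04:00, Sun 18:00] → contains → no.
snapshot [Sat 20:00, Sun 08:00] → overlapped-by → no.
soundcheck [Fri 19:00, Sat 01:00] → before → yes.
standup [Sat 21:00, Sun 20:00] → overlapped-by → no.
triage [Sun 19:00, Sun 20:00] → after → no.
Result: build, design_review, ingest, interview, load_test, planning, reindex, soundcheck.

build, design_review, ingest, interview, load_test, planning, reindex, soundcheck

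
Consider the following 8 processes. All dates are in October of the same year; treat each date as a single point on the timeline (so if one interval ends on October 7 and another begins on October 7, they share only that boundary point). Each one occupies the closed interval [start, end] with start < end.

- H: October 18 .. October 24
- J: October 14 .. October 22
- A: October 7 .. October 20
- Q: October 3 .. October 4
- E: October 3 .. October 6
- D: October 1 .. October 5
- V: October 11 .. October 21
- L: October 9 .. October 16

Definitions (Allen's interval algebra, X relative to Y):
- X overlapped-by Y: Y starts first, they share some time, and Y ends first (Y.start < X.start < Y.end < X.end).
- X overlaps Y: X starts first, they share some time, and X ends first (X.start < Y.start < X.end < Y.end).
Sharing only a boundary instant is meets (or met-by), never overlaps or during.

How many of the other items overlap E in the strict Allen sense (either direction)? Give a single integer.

Target E = [October 3, October 6].
A [October 7, October 20] → after → no.
D [October 1, October 5] → overlaps → counts.
H [October 18, October 24] → after → no.
J [October 14, October 22] → after → no.
L [October 9, October 16] → after → no.
Q [October 3, October 4] → starts → no.
V [October 11, October 21] → after → no.
Total: 1.

1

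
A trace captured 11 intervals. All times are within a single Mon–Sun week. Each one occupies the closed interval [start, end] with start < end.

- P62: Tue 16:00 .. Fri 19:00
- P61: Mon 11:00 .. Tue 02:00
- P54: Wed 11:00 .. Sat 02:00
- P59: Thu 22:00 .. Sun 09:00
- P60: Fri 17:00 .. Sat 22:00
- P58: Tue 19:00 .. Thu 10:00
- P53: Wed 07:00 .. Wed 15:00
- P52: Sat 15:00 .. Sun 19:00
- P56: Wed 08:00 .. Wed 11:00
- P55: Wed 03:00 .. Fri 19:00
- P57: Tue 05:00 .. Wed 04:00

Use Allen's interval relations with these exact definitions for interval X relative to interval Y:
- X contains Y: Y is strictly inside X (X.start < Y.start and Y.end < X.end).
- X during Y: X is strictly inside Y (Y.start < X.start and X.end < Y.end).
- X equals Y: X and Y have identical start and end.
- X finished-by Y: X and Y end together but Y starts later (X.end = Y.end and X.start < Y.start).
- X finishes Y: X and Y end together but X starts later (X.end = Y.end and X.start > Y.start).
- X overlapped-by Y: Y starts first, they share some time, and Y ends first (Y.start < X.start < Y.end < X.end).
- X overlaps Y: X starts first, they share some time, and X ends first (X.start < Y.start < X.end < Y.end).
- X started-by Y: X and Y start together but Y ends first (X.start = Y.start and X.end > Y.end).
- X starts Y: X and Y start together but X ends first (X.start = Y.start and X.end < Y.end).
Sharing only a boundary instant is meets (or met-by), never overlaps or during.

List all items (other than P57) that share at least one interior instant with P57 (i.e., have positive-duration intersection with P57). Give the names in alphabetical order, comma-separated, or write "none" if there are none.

P55, P58, P62

Target P57 = [Tue 05:00, Wed 04:00].
P52 [Sat 15:00, Sun 19:00] → after → no.
P53 [Wed 07:00, Wed 15:00] → after → no.
P54 [Wed 11:00, Sat 02:00] → after → no.
P55 [Wed 03:00, Fri 19:00] → overlapped-by → yes.
P56 [Wed 08:00, Wed 11:00] → after → no.
P58 [Tue 19:00, Thu 10:00] → overlapped-by → yes.
P59 [Thu 22:00, Sun 09:00] → after → no.
P60 [Fri 17:00, Sat 22:00] → after → no.
P61 [Mon 11:00, Tue 02:00] → before → no.
P62 [Tue 16:00, Fri 19:00] → overlapped-by → yes.
Result: P55, P58, P62.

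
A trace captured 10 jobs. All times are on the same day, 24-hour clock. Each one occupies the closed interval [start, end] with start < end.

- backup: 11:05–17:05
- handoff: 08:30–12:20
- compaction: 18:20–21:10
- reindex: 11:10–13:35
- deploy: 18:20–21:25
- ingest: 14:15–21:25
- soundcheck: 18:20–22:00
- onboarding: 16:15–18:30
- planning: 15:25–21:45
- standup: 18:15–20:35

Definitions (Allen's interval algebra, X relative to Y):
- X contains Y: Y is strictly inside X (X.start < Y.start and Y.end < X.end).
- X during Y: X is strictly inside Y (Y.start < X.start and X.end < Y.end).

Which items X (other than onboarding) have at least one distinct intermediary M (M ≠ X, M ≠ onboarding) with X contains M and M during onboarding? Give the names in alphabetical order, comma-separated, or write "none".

none

Target onboarding = [16:15, 18:30].
Intermediaries M with M during onboarding: none.
Union: none.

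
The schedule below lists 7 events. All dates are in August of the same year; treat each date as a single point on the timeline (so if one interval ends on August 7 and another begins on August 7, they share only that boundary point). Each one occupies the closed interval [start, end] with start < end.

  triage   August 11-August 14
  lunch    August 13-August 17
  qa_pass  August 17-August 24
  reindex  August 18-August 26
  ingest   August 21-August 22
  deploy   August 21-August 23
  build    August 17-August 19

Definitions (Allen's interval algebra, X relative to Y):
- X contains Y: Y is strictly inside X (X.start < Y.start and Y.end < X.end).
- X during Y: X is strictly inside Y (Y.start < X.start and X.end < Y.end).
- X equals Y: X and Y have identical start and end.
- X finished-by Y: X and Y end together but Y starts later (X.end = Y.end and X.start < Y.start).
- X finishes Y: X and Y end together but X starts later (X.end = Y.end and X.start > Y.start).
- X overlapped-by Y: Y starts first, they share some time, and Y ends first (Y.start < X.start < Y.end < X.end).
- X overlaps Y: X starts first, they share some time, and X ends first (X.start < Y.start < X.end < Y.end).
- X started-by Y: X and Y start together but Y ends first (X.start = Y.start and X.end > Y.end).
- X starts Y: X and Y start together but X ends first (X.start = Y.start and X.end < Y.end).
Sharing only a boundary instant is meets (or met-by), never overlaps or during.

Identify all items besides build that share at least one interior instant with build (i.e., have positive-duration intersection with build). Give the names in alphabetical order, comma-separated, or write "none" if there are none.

qa_pass, reindex

Target build = [August 17, August 19].
deploy [August 21, August 23] → after → no.
ingest [August 21, August 22] → after → no.
lunch [August 13, August 17] → meets → no.
qa_pass [August 17, August 24] → started-by → yes.
reindex [August 18, August 26] → overlapped-by → yes.
triage [August 11, August 14] → before → no.
Result: qa_pass, reindex.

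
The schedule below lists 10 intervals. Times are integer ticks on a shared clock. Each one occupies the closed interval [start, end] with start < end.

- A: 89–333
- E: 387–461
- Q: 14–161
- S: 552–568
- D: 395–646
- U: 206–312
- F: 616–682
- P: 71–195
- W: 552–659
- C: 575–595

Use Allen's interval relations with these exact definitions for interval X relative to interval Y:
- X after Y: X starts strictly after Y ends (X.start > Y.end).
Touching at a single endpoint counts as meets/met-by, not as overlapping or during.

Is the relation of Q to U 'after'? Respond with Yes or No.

Q = [14, 161], U = [206, 312].
Actual relation of Q to U: before.
Asked whether 'after' holds → No.

No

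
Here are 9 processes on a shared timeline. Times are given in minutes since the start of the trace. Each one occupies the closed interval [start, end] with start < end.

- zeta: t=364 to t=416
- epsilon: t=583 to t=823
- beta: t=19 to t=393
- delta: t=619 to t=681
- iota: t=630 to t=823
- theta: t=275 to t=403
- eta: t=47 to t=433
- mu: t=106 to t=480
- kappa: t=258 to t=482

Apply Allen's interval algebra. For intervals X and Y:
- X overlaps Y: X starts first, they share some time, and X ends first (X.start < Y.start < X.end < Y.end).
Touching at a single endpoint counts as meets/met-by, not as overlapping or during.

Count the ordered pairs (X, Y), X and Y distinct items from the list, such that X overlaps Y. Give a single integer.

Checking all 72 ordered pairs for relation 'overlaps'; matching pairs in alphabetical order:
(beta, eta): beta overlaps eta ✓
(beta, kappa): beta overlaps kappa ✓
(beta, mu): beta overlaps mu ✓
(beta, theta): beta overlaps theta ✓
(beta, zeta): beta overlaps zeta ✓
(delta, iota): delta overlaps iota ✓
(eta, kappa): eta overlaps kappa ✓
(eta, mu): eta overlaps mu ✓
(mu, kappa): mu overlaps kappa ✓
(theta, zeta): theta overlaps zeta ✓
Count: 10.

10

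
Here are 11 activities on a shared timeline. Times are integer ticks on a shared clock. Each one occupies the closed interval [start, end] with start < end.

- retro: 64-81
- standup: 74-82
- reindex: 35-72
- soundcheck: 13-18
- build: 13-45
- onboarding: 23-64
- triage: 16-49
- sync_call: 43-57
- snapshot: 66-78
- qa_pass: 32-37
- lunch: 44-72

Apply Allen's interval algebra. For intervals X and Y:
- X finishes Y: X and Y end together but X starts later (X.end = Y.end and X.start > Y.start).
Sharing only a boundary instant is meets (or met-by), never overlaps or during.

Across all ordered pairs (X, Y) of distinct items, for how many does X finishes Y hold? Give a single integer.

1

Checking all 110 ordered pairs for relation 'finishes'; matching pairs in alphabetical order:
(lunch, reindex): lunch finishes reindex ✓
Count: 1.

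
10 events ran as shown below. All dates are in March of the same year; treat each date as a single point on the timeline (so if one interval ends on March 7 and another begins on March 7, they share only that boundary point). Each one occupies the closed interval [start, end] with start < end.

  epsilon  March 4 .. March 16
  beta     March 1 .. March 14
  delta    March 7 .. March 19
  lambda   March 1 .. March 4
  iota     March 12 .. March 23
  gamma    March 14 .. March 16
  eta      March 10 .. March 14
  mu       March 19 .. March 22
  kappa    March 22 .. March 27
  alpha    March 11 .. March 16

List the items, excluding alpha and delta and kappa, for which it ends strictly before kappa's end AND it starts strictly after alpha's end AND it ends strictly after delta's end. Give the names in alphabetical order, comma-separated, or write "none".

Conditions: its end is strictly before kappa's end (X.end < March 27) AND its start is strictly after alpha's end (X.start > March 16) AND its end is strictly after delta's end (X.end > March 19).
beta: end March 14 < March 27? ✓; start March 1 > March 16? ✗; end March 14 > March 19? ✗ → no.
epsilon: end March 16 < March 27? ✓; start March 4 > March 16? ✗; end March 16 > March 19? ✗ → no.
eta: end March 14 < March 27? ✓; start March 10 > March 16? ✗; end March 14 > March 19? ✗ → no.
gamma: end March 16 < March 27? ✓; start March 14 > March 16? ✗; end March 16 > March 19? ✗ → no.
iota: end March 23 < March 27? ✓; start March 12 > March 16? ✗; end March 23 > March 19? ✓ → no.
lambda: end March 4 < March 27? ✓; start March 1 > March 16? ✗; end March 4 > March 19? ✗ → no.
mu: end March 22 < March 27? ✓; start March 19 > March 16? ✓; end March 22 > March 19? ✓ → yes.
Result: mu.

mu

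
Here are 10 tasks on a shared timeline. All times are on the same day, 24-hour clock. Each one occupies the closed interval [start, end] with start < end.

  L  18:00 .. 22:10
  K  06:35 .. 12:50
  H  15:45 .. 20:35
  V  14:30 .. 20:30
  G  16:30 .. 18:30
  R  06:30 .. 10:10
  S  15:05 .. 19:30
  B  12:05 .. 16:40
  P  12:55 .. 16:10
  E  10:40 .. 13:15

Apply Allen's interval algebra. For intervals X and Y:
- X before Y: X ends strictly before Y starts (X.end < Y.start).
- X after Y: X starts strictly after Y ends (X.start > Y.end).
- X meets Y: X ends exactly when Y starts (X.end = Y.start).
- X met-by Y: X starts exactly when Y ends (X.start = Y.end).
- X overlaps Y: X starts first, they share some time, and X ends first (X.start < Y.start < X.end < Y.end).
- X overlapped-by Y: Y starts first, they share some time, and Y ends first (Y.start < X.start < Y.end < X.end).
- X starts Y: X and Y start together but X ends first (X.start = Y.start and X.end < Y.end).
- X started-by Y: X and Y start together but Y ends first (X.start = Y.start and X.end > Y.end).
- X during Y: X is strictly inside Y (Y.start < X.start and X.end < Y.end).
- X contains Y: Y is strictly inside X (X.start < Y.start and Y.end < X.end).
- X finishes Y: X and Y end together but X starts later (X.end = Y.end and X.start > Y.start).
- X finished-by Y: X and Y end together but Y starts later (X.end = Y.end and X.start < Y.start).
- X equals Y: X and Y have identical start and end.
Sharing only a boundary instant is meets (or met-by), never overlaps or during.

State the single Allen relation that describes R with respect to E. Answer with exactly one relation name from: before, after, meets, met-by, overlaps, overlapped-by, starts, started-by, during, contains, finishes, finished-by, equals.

before

R = [06:30, 10:10]; E = [10:40, 13:15].
Compare endpoints: R.start < E.start, R.start < E.end, R.end < E.start, R.end < E.end.
That pattern is 'before'.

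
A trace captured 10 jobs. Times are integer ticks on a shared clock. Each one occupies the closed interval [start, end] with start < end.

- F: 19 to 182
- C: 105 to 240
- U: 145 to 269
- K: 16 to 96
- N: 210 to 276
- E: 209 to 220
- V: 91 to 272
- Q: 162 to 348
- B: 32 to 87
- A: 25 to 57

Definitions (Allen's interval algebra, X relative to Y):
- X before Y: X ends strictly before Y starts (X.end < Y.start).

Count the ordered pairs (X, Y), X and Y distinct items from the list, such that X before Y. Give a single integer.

19

Checking all 90 ordered pairs for relation 'before'; matching pairs in alphabetical order:
(A, C): A before C ✓
(A, E): A before E ✓
(A, N): A before N ✓
(A, Q): A before Q ✓
(A, U): A before U ✓
(A, V): A before V ✓
(B, C): B before C ✓
(B, E): B before E ✓
(B, N): B before N ✓
(B, Q): B before Q ✓
(B, U): B before U ✓
(B, V): B before V ✓
(F, E): F before E ✓
(F, N): F before N ✓
(K, C): K before C ✓
(K, E): K before E ✓
(K, N): K before N ✓
(K, Q): K before Q ✓
(K, U): K before U ✓
Count: 19.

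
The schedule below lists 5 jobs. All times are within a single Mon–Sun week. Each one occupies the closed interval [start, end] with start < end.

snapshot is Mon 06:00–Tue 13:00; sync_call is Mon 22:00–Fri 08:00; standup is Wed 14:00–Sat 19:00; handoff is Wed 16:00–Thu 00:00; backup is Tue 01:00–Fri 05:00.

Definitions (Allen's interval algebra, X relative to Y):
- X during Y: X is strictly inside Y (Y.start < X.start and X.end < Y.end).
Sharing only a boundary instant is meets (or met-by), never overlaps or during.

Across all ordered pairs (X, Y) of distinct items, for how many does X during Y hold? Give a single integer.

4

Checking all 20 ordered pairs for relation 'during'; matching pairs in alphabetical order:
(backup, sync_call): backup during sync_call ✓
(handoff, backup): handoff during backup ✓
(handoff, standup): handoff during standup ✓
(handoff, sync_call): handoff during sync_call ✓
Count: 4.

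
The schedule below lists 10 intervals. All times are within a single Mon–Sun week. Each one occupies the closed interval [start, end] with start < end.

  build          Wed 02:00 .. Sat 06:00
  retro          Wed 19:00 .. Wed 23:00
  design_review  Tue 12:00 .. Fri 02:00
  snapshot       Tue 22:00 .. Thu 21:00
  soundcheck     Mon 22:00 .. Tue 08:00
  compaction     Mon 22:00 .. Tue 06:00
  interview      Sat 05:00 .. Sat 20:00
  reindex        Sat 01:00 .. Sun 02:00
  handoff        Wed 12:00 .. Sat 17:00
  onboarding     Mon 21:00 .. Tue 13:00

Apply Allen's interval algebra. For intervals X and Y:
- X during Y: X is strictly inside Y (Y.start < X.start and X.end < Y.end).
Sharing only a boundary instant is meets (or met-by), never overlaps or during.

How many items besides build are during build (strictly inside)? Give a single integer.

1

Target build = [Wed 02:00, Sat 06:00].
compaction [Mon 22:00, Tue 06:00] → before → no.
design_review [Tue 12:00, Fri 02:00] → overlaps → no.
handoff [Wed 12:00, Sat 17:00] → overlapped-by → no.
interview [Sat 05:00, Sat 20:00] → overlapped-by → no.
onboarding [Mon 21:00, Tue 13:00] → before → no.
reindex [Sat 01:00, Sun 02:00] → overlapped-by → no.
retro [Wed 19:00, Wed 23:00] → during → counts.
snapshot [Tue 22:00, Thu 21:00] → overlaps → no.
soundcheck [Mon 22:00, Tue 08:00] → before → no.
Total: 1.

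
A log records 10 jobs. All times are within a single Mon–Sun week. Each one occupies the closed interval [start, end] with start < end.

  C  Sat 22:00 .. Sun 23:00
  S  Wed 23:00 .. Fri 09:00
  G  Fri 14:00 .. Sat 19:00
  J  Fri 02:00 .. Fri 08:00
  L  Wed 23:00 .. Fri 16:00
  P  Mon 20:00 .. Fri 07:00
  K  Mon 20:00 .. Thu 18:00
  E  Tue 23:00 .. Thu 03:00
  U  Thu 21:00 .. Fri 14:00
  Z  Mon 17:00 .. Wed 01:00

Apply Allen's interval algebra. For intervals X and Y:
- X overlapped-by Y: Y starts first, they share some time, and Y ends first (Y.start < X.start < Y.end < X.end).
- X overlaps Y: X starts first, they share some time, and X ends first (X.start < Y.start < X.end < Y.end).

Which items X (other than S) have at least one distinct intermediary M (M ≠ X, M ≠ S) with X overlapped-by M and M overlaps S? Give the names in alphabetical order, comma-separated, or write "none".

Target S = [Wed 23:00, Fri 09:00].
Intermediaries M with M overlaps S: E, K, P.
Via E — items with X overlapped-by E: L.
Via K — items with X overlapped-by K: L.
Via P — items with X overlapped-by P: J, L, U.
Union: J, L, U.

J, L, U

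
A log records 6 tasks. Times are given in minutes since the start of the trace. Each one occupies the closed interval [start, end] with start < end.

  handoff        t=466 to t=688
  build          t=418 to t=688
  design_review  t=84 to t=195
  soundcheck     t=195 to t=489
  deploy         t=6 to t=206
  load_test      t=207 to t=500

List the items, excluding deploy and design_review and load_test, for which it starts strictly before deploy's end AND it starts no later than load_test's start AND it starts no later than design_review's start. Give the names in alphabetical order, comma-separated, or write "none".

none

Conditions: its start is strictly before deploy's end (X.start < t=206) AND its start is no later than load_test's start (X.start <= t=207) AND its start is no later than design_review's start (X.start <= t=84).
build: start t=418 < t=206? ✗; start t=418 <= t=207? ✗; start t=418 <= t=84? ✗ → no.
handoff: start t=466 < t=206? ✗; start t=466 <= t=207? ✗; start t=466 <= t=84? ✗ → no.
soundcheck: start t=195 < t=206? ✓; start t=195 <= t=207? ✓; start t=195 <= t=84? ✗ → no.
Result: none.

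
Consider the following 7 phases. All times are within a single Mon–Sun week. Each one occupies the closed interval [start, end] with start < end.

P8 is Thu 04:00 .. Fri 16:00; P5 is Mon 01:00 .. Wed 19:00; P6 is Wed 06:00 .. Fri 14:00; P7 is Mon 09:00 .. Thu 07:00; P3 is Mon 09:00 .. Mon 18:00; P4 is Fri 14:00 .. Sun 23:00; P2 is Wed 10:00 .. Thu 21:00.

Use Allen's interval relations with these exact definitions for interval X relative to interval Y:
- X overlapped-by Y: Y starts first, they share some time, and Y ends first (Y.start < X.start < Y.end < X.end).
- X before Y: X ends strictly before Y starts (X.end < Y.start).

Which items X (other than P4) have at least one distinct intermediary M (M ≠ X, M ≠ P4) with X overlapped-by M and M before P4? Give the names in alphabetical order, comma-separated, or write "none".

Target P4 = [Fri 14:00, Sun 23:00].
Intermediaries M with M before P4: P2, P3, P5, P7.
Via P2 — items with X overlapped-by P2: P8.
Via P3 — items with X overlapped-by P3: none.
Via P5 — items with X overlapped-by P5: P2, P6, P7.
Via P7 — items with X overlapped-by P7: P2, P6, P8.
Union: P2, P6, P7, P8.

P2, P6, P7, P8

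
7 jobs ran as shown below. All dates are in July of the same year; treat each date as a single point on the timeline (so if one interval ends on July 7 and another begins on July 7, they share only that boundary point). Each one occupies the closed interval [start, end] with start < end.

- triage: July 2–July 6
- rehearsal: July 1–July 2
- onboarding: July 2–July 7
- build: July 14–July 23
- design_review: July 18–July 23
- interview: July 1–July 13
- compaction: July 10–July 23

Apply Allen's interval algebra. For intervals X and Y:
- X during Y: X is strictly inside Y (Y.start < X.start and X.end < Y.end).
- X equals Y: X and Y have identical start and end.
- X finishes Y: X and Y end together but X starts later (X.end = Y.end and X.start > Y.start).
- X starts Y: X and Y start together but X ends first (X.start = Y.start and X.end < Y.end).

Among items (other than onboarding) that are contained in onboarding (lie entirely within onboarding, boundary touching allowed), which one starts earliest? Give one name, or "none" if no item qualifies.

triage

Target onboarding = [July 2, July 7].
build [July 14, July 23] → after → excluded.
compaction [July 10, July 23] → after → excluded.
design_review [July 18, July 23] → after → excluded.
interview [July 1, July 13] → contains → excluded.
rehearsal [July 1, July 2] → meets → excluded.
triage [July 2, July 6] → starts → candidate.
Among candidates, earliest start is July 2 → triage.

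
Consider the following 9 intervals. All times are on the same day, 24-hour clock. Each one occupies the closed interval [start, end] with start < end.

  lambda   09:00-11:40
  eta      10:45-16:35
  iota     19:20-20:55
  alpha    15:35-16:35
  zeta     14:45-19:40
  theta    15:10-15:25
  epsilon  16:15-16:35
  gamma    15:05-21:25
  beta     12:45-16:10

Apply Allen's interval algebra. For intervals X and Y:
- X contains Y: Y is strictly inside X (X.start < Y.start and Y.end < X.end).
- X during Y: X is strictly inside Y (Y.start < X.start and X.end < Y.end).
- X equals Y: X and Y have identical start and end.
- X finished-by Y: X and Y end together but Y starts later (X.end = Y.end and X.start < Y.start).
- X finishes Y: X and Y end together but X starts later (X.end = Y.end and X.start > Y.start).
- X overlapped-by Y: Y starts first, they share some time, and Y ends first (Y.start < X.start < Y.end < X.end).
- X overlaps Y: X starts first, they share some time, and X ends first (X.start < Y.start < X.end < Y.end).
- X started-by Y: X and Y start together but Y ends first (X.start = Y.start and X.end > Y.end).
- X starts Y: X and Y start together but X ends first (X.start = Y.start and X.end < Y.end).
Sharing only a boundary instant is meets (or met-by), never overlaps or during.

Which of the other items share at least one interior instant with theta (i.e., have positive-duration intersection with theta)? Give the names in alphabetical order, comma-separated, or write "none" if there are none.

beta, eta, gamma, zeta

Target theta = [15:10, 15:25].
alpha [15:35, 16:35] → after → no.
beta [12:45, 16:10] → contains → yes.
epsilon [16:15, 16:35] → after → no.
eta [10:45, 16:35] → contains → yes.
gamma [15:05, 21:25] → contains → yes.
iota [19:20, 20:55] → after → no.
lambda [09:00, 11:40] → before → no.
zeta [14:45, 19:40] → contains → yes.
Result: beta, eta, gamma, zeta.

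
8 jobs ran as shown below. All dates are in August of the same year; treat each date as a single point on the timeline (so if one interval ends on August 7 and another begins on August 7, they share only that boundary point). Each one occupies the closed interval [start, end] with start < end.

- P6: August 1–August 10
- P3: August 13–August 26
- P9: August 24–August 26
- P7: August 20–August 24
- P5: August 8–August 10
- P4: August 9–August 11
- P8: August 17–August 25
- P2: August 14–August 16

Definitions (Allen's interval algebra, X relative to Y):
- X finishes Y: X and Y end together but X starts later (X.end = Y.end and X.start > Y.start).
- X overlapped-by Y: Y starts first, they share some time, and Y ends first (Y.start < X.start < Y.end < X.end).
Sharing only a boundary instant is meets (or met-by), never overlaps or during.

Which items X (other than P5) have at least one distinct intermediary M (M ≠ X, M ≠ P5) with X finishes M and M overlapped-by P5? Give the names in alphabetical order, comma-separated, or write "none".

Target P5 = [August 8, August 10].
Intermediaries M with M overlapped-by P5: P4.
Via P4 — items with X finishes P4: none.
Union: none.

none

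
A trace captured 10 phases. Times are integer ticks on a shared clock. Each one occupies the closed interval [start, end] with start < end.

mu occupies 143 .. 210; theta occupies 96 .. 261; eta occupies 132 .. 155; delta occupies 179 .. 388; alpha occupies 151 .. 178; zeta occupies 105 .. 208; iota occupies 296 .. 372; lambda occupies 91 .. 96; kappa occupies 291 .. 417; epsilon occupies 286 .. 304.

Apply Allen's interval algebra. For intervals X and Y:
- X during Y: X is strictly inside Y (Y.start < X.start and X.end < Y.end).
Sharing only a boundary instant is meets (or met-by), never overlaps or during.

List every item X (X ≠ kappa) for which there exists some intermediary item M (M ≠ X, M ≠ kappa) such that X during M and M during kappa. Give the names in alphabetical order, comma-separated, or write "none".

Target kappa = [291, 417].
Intermediaries M with M during kappa: iota.
Via iota — items with X during iota: none.
Union: none.

none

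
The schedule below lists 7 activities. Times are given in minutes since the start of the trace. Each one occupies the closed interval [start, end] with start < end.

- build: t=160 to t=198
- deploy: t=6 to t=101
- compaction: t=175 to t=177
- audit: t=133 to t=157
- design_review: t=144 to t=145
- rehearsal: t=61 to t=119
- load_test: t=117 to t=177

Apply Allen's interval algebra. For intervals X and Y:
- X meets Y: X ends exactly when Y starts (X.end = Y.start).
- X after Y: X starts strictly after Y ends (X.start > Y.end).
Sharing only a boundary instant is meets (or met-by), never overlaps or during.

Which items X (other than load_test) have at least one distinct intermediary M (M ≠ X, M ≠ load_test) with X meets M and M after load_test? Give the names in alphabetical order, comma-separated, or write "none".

none

Target load_test = [t=117, t=177].
Intermediaries M with M after load_test: none.
Union: none.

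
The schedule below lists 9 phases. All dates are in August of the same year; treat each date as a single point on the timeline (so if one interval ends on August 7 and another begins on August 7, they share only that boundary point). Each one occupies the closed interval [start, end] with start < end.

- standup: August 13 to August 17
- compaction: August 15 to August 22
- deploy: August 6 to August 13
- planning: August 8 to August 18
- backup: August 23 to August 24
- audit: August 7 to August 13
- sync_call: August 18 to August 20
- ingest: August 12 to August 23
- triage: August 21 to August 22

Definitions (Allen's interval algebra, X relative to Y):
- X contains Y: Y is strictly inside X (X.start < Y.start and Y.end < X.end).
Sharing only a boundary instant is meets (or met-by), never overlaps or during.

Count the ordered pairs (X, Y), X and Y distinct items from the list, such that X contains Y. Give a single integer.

6

Checking all 72 ordered pairs for relation 'contains'; matching pairs in alphabetical order:
(compaction, sync_call): compaction contains sync_call ✓
(ingest, compaction): ingest contains compaction ✓
(ingest, standup): ingest contains standup ✓
(ingest, sync_call): ingest contains sync_call ✓
(ingest, triage): ingest contains triage ✓
(planning, standup): planning contains standup ✓
Count: 6.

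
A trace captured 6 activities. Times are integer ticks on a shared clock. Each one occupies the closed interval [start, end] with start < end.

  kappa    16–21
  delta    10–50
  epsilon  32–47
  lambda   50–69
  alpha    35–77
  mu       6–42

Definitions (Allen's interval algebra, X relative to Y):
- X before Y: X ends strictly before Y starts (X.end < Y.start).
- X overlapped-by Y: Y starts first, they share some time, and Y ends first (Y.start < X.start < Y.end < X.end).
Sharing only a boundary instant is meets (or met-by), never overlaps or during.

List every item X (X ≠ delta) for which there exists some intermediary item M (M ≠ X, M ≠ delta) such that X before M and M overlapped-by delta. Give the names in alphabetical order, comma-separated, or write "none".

kappa

Target delta = [10, 50].
Intermediaries M with M overlapped-by delta: alpha.
Via alpha — items with X before alpha: kappa.
Union: kappa.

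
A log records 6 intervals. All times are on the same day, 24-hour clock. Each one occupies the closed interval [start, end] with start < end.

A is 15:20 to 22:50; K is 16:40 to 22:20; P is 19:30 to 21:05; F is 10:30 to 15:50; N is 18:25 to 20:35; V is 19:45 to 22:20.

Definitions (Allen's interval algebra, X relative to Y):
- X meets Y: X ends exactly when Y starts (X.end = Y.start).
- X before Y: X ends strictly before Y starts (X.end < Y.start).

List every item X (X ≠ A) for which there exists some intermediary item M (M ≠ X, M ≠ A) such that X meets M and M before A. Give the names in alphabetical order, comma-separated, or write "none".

none

Target A = [15:20, 22:50].
Intermediaries M with M before A: none.
Union: none.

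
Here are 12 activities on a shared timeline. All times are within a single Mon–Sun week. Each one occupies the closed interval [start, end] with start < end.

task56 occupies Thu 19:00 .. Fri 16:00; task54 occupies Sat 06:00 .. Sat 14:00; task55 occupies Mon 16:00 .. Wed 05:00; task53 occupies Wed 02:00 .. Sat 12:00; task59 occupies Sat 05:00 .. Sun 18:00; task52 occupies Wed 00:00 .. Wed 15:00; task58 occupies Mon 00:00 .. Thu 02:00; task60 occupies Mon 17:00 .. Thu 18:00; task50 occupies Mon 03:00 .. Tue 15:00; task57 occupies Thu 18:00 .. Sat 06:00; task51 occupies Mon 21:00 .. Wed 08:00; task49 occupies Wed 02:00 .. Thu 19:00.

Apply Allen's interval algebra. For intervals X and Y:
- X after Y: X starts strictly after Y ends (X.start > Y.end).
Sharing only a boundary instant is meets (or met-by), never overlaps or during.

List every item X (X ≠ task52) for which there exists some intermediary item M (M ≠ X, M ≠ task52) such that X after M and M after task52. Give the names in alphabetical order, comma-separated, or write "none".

task54, task59

Target task52 = [Wed 00:00, Wed 15:00].
Intermediaries M with M after task52: task54, task56, task57, task59.
Via task54 — items with X after task54: none.
Via task56 — items with X after task56: task54, task59.
Via task57 — items with X after task57: none.
Via task59 — items with X after task59: none.
Union: task54, task59.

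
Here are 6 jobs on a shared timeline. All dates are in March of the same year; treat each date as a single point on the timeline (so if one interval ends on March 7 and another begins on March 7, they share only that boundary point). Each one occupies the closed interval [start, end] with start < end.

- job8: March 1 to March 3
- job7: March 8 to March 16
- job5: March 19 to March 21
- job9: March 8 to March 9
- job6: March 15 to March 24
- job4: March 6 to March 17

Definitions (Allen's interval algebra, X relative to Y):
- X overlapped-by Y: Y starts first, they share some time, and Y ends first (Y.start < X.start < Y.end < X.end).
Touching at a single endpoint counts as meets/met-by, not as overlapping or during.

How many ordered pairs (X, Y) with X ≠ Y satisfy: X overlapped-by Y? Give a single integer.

Checking all 30 ordered pairs for relation 'overlapped-by'; matching pairs in alphabetical order:
(job6, job4): job6 overlapped-by job4 ✓
(job6, job7): job6 overlapped-by job7 ✓
Count: 2.

2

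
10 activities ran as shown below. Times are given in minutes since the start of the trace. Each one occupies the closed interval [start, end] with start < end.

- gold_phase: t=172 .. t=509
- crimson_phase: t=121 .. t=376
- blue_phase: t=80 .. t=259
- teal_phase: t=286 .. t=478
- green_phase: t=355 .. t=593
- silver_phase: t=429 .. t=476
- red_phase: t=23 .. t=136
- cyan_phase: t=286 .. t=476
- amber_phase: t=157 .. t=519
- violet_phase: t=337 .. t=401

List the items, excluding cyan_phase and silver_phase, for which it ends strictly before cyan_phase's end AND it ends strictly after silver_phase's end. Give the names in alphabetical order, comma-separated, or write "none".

none

Conditions: its end is strictly before cyan_phase's end (X.end < t=476) AND its end is strictly after silver_phase's end (X.end > t=476).
amber_phase: end t=519 < t=476? ✗; end t=519 > t=476? ✓ → no.
blue_phase: end t=259 < t=476? ✓; end t=259 > t=476? ✗ → no.
crimson_phase: end t=376 < t=476? ✓; end t=376 > t=476? ✗ → no.
gold_phase: end t=509 < t=476? ✗; end t=509 > t=476? ✓ → no.
green_phase: end t=593 < t=476? ✗; end t=593 > t=476? ✓ → no.
red_phase: end t=136 < t=476? ✓; end t=136 > t=476? ✗ → no.
teal_phase: end t=478 < t=476? ✗; end t=478 > t=476? ✓ → no.
violet_phase: end t=401 < t=476? ✓; end t=401 > t=476? ✗ → no.
Result: none.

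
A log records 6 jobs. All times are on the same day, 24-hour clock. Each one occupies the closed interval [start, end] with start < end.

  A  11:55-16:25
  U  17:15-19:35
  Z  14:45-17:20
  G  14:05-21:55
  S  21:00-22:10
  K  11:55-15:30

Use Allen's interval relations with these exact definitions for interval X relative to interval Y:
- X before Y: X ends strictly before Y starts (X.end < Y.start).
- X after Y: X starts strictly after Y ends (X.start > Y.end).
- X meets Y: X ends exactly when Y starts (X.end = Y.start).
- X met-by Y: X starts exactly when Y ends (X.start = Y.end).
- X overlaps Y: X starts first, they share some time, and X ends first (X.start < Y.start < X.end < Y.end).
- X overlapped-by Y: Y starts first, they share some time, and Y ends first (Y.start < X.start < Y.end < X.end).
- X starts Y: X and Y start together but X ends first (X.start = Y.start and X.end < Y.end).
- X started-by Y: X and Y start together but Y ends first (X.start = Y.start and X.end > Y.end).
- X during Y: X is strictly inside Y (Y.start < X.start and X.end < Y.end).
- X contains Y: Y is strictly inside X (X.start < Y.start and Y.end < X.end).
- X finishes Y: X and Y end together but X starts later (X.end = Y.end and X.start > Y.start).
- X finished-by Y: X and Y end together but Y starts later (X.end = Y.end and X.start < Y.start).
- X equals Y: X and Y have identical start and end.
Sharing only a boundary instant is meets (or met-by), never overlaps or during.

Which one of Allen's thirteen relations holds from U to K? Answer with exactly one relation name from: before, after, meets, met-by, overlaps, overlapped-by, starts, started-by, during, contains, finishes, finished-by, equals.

U = [17:15, 19:35]; K = [11:55, 15:30].
Compare endpoints: U.start > K.start, U.start > K.end, U.end > K.start, U.end > K.end.
That pattern is 'after'.

after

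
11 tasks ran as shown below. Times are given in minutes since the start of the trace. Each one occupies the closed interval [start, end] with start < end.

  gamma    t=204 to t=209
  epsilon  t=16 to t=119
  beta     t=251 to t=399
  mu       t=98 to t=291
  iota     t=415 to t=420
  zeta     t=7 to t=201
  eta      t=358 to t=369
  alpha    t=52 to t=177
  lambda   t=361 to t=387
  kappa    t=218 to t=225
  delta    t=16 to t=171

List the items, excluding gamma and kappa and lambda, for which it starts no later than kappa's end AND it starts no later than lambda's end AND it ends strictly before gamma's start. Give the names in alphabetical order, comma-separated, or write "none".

alpha, delta, epsilon, zeta

Conditions: its start is no later than kappa's end (X.start <= t=225) AND its start is no later than lambda's end (X.start <= t=387) AND its end is strictly before gamma's start (X.end < t=204).
alpha: start t=52 <= t=225? ✓; start t=52 <= t=387? ✓; end t=177 < t=204? ✓ → yes.
beta: start t=251 <= t=225? ✗; start t=251 <= t=387? ✓; end t=399 < t=204? ✗ → no.
delta: start t=16 <= t=225? ✓; start t=16 <= t=387? ✓; end t=171 < t=204? ✓ → yes.
epsilon: start t=16 <= t=225? ✓; start t=16 <= t=387? ✓; end t=119 < t=204? ✓ → yes.
eta: start t=358 <= t=225? ✗; start t=358 <= t=387? ✓; end t=369 < t=204? ✗ → no.
iota: start t=415 <= t=225? ✗; start t=415 <= t=387? ✗; end t=420 < t=204? ✗ → no.
mu: start t=98 <= t=225? ✓; start t=98 <= t=387? ✓; end t=291 < t=204? ✗ → no.
zeta: start t=7 <= t=225? ✓; start t=7 <= t=387? ✓; end t=201 < t=204? ✓ → yes.
Result: alpha, delta, epsilon, zeta.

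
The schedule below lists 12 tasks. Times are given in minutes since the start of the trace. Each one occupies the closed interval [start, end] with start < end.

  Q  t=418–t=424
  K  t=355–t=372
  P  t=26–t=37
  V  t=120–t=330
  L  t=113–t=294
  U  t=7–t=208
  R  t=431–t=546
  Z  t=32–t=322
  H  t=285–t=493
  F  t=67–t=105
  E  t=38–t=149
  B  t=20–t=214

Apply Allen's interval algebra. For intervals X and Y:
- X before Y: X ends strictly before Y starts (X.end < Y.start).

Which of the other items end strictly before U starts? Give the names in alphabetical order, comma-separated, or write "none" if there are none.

none

Target U = [t=7, t=208].
B [t=20, t=214] → overlapped-by → no.
E [t=38, t=149] → during → no.
F [t=67, t=105] → during → no.
H [t=285, t=493] → after → no.
K [t=355, t=372] → after → no.
L [t=113, t=294] → overlapped-by → no.
P [t=26, t=37] → during → no.
Q [t=418, t=424] → after → no.
R [t=431, t=546] → after → no.
V [t=120, t=330] → overlapped-by → no.
Z [t=32, t=322] → overlapped-by → no.
Result: none.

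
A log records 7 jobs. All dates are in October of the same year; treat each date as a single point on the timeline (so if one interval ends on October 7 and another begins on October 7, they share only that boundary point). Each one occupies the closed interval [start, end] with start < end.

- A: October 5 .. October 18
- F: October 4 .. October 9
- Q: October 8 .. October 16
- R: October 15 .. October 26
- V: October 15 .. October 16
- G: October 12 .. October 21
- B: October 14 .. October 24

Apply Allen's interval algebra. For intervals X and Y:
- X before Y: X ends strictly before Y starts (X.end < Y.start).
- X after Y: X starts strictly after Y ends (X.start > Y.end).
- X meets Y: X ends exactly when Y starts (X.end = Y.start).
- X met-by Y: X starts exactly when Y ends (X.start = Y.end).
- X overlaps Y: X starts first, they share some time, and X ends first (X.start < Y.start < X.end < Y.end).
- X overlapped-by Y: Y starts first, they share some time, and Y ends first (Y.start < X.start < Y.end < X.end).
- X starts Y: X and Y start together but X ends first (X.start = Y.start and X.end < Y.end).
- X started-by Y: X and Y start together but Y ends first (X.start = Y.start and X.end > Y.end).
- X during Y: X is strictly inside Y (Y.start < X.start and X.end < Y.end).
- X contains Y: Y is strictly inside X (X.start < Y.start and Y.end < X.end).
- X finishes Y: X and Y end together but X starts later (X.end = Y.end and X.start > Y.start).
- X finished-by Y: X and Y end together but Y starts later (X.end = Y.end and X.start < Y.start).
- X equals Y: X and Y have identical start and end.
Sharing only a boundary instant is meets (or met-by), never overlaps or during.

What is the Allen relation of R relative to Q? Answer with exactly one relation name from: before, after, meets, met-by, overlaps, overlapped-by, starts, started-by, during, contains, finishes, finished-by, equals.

R = [October 15, October 26]; Q = [October 8, October 16].
Compare endpoints: R.start > Q.start, R.start < Q.end, R.end > Q.start, R.end > Q.end.
That pattern is 'overlapped-by'.

overlapped-by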